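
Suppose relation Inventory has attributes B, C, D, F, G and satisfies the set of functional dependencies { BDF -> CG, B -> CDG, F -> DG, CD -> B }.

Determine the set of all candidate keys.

Attribute F never appears on the right-hand side of any dependency, so F must belong to every candidate key.
{F}⁺ = {D, F, G}, which is not all of the schema, so we must add further attributes.
{B, F}⁺: B→CDG adds C, D, G → {B, C, D, F, G}. Minimal: {F}⁺ = {D, F, G}; {B}⁺ = {B, C, D, G} — none reach the full schema.
{C, F}⁺: F→DG adds D, G; CD→B adds B → {B, C, D, F, G}. Minimal: {F}⁺ = {D, F, G}; {C}⁺ = {C} — none reach the full schema.

{B, F}, {C, F}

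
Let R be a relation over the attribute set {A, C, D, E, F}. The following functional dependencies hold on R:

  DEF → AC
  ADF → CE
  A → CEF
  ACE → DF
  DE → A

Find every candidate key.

(A), (D, E)

{A}⁺: A→CEF adds C, E, F; ACE→DF adds D → {A, C, D, E, F}.
{D, E}⁺: DE→A adds A; A→CEF adds C, F → {A, C, D, E, F}. Minimal: {E}⁺ = {E}; {D}⁺ = {D} — none reach the full schema.
Any other superkey contains one of these as a subset, so there are no further candidate keys.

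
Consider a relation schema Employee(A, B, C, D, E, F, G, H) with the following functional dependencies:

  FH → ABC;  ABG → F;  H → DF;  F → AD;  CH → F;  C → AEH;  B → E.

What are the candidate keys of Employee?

{C, G}⁺: C→AEH adds A, E, H; H→DF adds D, F; FH→ABC adds B → {A, B, C, D, E, F, G, H}. Minimal: {G}⁺ = {G}; {C}⁺ = {A, B, C, D, E, F, H} — none reach the full schema.
{G, H}⁺: H→DF adds D, F; F→AD adds A; FH→ABC adds B, C; C→AEH adds E → {A, B, C, D, E, F, G, H}. Minimal: {H}⁺ = {A, B, C, D, E, F, H}; {G}⁺ = {G} — none reach the full schema.
Any other superkey contains one of these as a subset, so there are no further candidate keys.

{C, G}, {G, H}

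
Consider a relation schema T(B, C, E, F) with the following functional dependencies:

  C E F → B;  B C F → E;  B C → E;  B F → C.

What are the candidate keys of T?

BF, CEF

Attribute F never appears on the right-hand side of any dependency, so F must belong to every candidate key.
{F}⁺ = {F}, which is not all of the schema, so we must add further attributes.
{B, F}⁺: BF→C adds C; BCF→E adds E → {B, C, E, F}. Minimal: {F}⁺ = {F}; {B}⁺ = {B} — none reach the full schema.
{C, E, F}⁺: CEF→B adds B → {B, C, E, F}. Minimal: {E, F}⁺ = {E, F}; {C, F}⁺ = {C, F}; {C, E}⁺ = {C, E} — none reach the full schema.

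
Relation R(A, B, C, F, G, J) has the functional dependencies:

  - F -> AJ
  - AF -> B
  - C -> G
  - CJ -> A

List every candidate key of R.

Attributes C, F never appear on any right-hand side, so every candidate key must contain {C, F}.
{C, F}⁺ = {A, B, C, F, G, J}, which is all of the schema, so {C, F} is the only candidate key.

(C, F)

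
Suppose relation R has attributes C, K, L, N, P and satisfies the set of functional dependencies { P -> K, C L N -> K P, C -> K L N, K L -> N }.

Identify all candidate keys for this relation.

(C)

Attribute C never appears on the right-hand side of any dependency, so C must belong to every candidate key.
{C}⁺ = {C, K, L, N, P}, which is all of the schema, so {C} is the only candidate key.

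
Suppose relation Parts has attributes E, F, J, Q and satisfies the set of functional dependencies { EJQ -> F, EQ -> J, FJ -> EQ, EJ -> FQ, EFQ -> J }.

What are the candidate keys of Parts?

{E, J}⁺: EJ→FQ adds F, Q → {E, F, J, Q}.
{E, Q}⁺: EQ→J adds J; EJ→FQ adds F → {E, F, J, Q}.
{F, J}⁺: FJ→EQ adds E, Q → {E, F, J, Q}.
Any other superkey contains one of these as a subset, so there are no further candidate keys.

{E, J}; {E, Q}; {F, J}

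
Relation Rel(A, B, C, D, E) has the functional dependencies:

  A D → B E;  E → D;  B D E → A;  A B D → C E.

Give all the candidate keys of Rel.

{A, D}⁺: AD→BE adds B, E; ABD→CE adds C → {A, B, C, D, E}. Minimal: {D}⁺ = {D}; {A}⁺ = {A} — none reach the full schema.
{A, E}⁺: E→D adds D; AD→BE adds B; ABD→CE adds C → {A, B, C, D, E}. Minimal: {E}⁺ = {D, E}; {A}⁺ = {A} — none reach the full schema.
{B, E}⁺: E→D adds D; BDE→A adds A; ABD→CE adds C → {A, B, C, D, E}. Minimal: {E}⁺ = {D, E}; {B}⁺ = {B} — none reach the full schema.
Any other superkey contains one of these as a subset, so there are no further candidate keys.

AD; AE; BE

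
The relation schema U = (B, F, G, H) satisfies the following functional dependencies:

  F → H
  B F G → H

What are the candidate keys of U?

Attributes B, F, G never appear on any right-hand side, so every candidate key must contain {B, F, G}.
{B, F, G}⁺ = {B, F, G, H}, which is all of the schema, so {B, F, G} is the only candidate key.

BFG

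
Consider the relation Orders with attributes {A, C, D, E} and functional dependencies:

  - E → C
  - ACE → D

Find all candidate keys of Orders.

{A, E}⁺: E→C adds C; ACE→D adds D → {A, C, D, E}.
No other minimal superkey exists.

(A, E)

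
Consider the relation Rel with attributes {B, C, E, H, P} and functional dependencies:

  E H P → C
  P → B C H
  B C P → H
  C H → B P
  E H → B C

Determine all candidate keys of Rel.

Attribute E never appears on the right-hand side of any dependency, so E must belong to every candidate key.
{E}⁺ = {E}, which is not all of the schema, so we must add further attributes.
{E, H}⁺: EH→BC adds B, C; CH→BP adds P → {B, C, E, H, P}.
{E, P}⁺: P→BCH adds B, C, H → {B, C, E, H, P}.

{E, H}, {E, P}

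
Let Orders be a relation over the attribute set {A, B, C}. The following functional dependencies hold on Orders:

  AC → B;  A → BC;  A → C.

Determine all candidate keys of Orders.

A

Attribute A never appears on the right-hand side of any dependency, so A must belong to every candidate key.
{A}⁺ = {A, B, C}, which is all of the schema, so {A} is the only candidate key.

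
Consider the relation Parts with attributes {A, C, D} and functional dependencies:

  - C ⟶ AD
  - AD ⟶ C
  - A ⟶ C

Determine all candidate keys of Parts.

{A}⁺: A→C adds C; C→AD adds D → {A, C, D}.
{C}⁺: C→AD adds A, D → {A, C, D}.
Any other superkey contains one of these as a subset, so there are no further candidate keys.

{A}, {C}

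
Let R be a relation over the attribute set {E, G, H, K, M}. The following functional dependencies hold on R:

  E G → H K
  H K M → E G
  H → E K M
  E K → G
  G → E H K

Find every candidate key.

G; H; EK

{G}⁺: G→EHK adds E, H, K; H→EKM adds M → {E, G, H, K, M}.
{H}⁺: H→EKM adds E, K, M; EK→G adds G → {E, G, H, K, M}.
{E, K}⁺: EK→G adds G; G→EHK adds H; H→EKM adds M → {E, G, H, K, M}. Minimal: {K}⁺ = {K}; {E}⁺ = {E} — none reach the full schema.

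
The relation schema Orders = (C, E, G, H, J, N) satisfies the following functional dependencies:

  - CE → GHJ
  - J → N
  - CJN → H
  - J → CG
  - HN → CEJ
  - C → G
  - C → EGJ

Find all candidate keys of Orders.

{C}⁺: C→G adds G; C→EGJ adds E, J; CE→GHJ adds H; J→N adds N → {C, E, G, H, J, N}.
{J}⁺: J→N adds N; J→CG adds C, G; C→EGJ adds E; CE→GHJ adds H → {C, E, G, H, J, N}.
{H, N}⁺: HN→CEJ adds C, E, J; C→G adds G → {C, E, G, H, J, N}. Minimal: {N}⁺ = {N}; {H}⁺ = {H} — none reach the full schema.

C, J, HN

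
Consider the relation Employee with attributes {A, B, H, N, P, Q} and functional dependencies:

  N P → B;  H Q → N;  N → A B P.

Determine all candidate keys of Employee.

HQ

Attributes H, Q never appear on any right-hand side, so every candidate key must contain {H, Q}.
{H, Q}⁺ = {A, B, H, N, P, Q}, which is all of the schema, so {H, Q} is the only candidate key.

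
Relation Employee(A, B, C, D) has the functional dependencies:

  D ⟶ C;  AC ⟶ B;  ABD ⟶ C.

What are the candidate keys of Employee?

Attributes A, D never appear on any right-hand side, so every candidate key must contain {A, D}.
{A, D}⁺ = {A, B, C, D}, which is all of the schema, so {A, D} is the only candidate key.

(A, D)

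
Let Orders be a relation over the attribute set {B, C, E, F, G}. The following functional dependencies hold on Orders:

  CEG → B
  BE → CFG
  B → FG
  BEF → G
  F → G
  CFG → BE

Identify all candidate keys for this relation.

{B, C}⁺: B→FG adds F, G; CFG→BE adds E → {B, C, E, F, G}.
{B, E}⁺: BE→CFG adds C, F, G → {B, C, E, F, G}.
{C, F}⁺: F→G adds G; CFG→BE adds B, E → {B, C, E, F, G}.
{C, E, G}⁺: CEG→B adds B; BE→CFG adds F → {B, C, E, F, G}.
Any other superkey contains one of these as a subset, so there are no further candidate keys.

{B, C}, {B, E}, {C, F}, {C, E, G}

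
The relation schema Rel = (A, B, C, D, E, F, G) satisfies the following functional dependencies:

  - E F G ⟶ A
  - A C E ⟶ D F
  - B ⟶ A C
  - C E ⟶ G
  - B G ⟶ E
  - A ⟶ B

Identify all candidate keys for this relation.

{A, E}, {A, G}, {B, E}, {B, G}, {C, E, F}, {E, F, G}

{A, E}⁺: A→B adds B; B→AC adds C; CE→G adds G; ACE→DF adds D, F → {A, B, C, D, E, F, G}.
{A, G}⁺: A→B adds B; B→AC adds C; BG→E adds E; ACE→DF adds D, F → {A, B, C, D, E, F, G}.
{B, E}⁺: B→AC adds A, C; CE→G adds G; ACE→DF adds D, F → {A, B, C, D, E, F, G}.
{B, G}⁺: B→AC adds A, C; BG→E adds E; ACE→DF adds D, F → {A, B, C, D, E, F, G}.
{C, E, F}⁺: CE→G adds G; EFG→A adds A; ACE→DF adds D; A→B adds B → {A, B, C, D, E, F, G}.
{E, F, G}⁺: EFG→A adds A; A→B adds B; B→AC adds C; ACE→DF adds D → {A, B, C, D, E, F, G}.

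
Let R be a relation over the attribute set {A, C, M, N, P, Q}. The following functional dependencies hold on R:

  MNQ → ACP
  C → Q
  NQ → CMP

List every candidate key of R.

Attribute N never appears on the right-hand side of any dependency, so N must belong to every candidate key.
{N}⁺ = {N}, which is not all of the schema, so we must add further attributes.
{C, N}⁺: C→Q adds Q; NQ→CMP adds M, P; MNQ→ACP adds A → {A, C, M, N, P, Q}. Minimal: {N}⁺ = {N}; {C}⁺ = {C, Q} — none reach the full schema.
{N, Q}⁺: NQ→CMP adds C, M, P; MNQ→ACP adds A → {A, C, M, N, P, Q}. Minimal: {Q}⁺ = {Q}; {N}⁺ = {N} — none reach the full schema.
Any other superkey contains one of these as a subset, so there are no further candidate keys.

(C, N), (N, Q)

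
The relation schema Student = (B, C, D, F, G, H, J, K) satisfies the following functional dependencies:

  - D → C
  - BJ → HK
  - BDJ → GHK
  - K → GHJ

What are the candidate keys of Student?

BDFJ, BDFK

Attributes B, D, F never appear on any right-hand side, so every candidate key must contain {B, D, F}.
{B, D, F}⁺ = {B, C, D, F}, which is not all of the schema, so we must add further attributes.
{B, D, F, J}⁺: D→C adds C; BJ→HK adds H, K; BDJ→GHK adds G → {B, C, D, F, G, H, J, K}. Minimal: {D, F, J}⁺ = {C, D, F, J}; {B, F, J}⁺ = {B, F, G, H, J, K}; {B, D, J}⁺ = {B, C, D, G, H, J, K}; … — none reach the full schema.
{B, D, F, K}⁺: D→C adds C; K→GHJ adds G, H, J → {B, C, D, F, G, H, J, K}. Minimal: {D, F, K}⁺ = {C, D, F, G, H, J, K}; {B, F, K}⁺ = {B, F, G, H, J, K}; {B, D, K}⁺ = {B, C, D, G, H, J, K}; … — none reach the full schema.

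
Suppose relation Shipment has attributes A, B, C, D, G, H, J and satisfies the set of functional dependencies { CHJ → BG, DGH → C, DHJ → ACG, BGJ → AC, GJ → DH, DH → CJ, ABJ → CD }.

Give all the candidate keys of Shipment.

DH, GJ, CHJ, ABHJ

{D, H}⁺: DH→CJ adds C, J; CHJ→BG adds B, G; DHJ→ACG adds A → {A, B, C, D, G, H, J}. Minimal: {H}⁺ = {H}; {D}⁺ = {D} — none reach the full schema.
{G, J}⁺: GJ→DH adds D, H; DH→CJ adds C; CHJ→BG adds B; DHJ→ACG adds A → {A, B, C, D, G, H, J}. Minimal: {J}⁺ = {J}; {G}⁺ = {G} — none reach the full schema.
{C, H, J}⁺: CHJ→BG adds B, G; BGJ→AC adds A; GJ→DH adds D → {A, B, C, D, G, H, J}. Minimal: {H, J}⁺ = {H, J}; {C, J}⁺ = {C, J}; {C, H}⁺ = {C, H} — none reach the full schema.
{A, B, H, J}⁺: ABJ→CD adds C, D; CHJ→BG adds G → {A, B, C, D, G, H, J}. Minimal: {B, H, J}⁺ = {B, H, J}; {A, H, J}⁺ = {A, H, J}; {A, B, J}⁺ = {A, B, C, D, J}; … — none reach the full schema.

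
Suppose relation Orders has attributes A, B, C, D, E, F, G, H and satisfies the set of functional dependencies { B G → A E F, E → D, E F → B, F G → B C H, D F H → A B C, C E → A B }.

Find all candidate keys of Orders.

{B, G}; {F, G}; {C, E, G}

Attribute G never appears on the right-hand side of any dependency, so G must belong to every candidate key.
{G}⁺ = {G}, which is not all of the schema, so we must add further attributes.
{B, G}⁺: BG→AEF adds A, E, F; E→D adds D; FG→BCH adds C, H → {A, B, C, D, E, F, G, H}. Minimal: {G}⁺ = {G}; {B}⁺ = {B} — none reach the full schema.
{F, G}⁺: FG→BCH adds B, C, H; BG→AEF adds A, E; E→D adds D → {A, B, C, D, E, F, G, H}. Minimal: {G}⁺ = {G}; {F}⁺ = {F} — none reach the full schema.
{C, E, G}⁺: E→D adds D; CE→AB adds A, B; BG→AEF adds F; FG→BCH adds H → {A, B, C, D, E, F, G, H}. Minimal: {E, G}⁺ = {D, E, G}; {C, G}⁺ = {C, G}; {C, E}⁺ = {A, B, C, D, E} — none reach the full schema.
Any other superkey contains one of these as a subset, so there are no further candidate keys.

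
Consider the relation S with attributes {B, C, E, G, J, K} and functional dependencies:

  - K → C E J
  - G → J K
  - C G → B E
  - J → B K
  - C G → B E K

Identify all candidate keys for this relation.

{G}

Attribute G never appears on the right-hand side of any dependency, so G must belong to every candidate key.
{G}⁺ = {B, C, E, G, J, K}, which is all of the schema, so {G} is the only candidate key.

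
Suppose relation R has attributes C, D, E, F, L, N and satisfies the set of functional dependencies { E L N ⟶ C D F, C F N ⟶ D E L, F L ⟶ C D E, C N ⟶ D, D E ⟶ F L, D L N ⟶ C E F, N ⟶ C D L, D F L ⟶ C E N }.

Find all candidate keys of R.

{N}⁺: N→CDL adds C, D, L; DLN→CEF adds E, F → {C, D, E, F, L, N}.
{D, E}⁺: DE→FL adds F, L; DFL→CEN adds C, N → {C, D, E, F, L, N}. Minimal: {E}⁺ = {E}; {D}⁺ = {D} — none reach the full schema.
{F, L}⁺: FL→CDE adds C, D, E; DFL→CEN adds N → {C, D, E, F, L, N}. Minimal: {L}⁺ = {L}; {F}⁺ = {F} — none reach the full schema.
Any other superkey contains one of these as a subset, so there are no further candidate keys.

N; DE; FL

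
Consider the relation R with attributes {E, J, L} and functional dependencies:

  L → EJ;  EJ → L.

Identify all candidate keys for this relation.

{L}⁺: L→EJ adds E, J → {E, J, L}.
{E, J}⁺: EJ→L adds L → {E, J, L}. Minimal: {J}⁺ = {J}; {E}⁺ = {E} — none reach the full schema.
Any other superkey contains one of these as a subset, so there are no further candidate keys.

(L), (E, J)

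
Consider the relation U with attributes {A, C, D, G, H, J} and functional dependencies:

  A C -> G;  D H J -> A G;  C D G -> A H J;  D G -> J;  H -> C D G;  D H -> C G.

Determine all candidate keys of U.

{H}⁺: H→CDG adds C, D, G; CDG→AHJ adds A, J → {A, C, D, G, H, J}.
{A, C, D}⁺: AC→G adds G; CDG→AHJ adds H, J → {A, C, D, G, H, J}.
{C, D, G}⁺: CDG→AHJ adds A, H, J → {A, C, D, G, H, J}.

{H}, {A, C, D}, {C, D, G}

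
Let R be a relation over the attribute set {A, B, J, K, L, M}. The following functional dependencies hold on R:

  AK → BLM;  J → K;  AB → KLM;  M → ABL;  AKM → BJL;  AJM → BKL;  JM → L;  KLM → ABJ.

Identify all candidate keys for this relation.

{M}, {A, B}, {A, J}, {A, K}

{M}⁺: M→ABL adds A, B, L; AB→KLM adds K; AKM→BJL adds J → {A, B, J, K, L, M}.
{A, B}⁺: AB→KLM adds K, L, M; AKM→BJL adds J → {A, B, J, K, L, M}.
{A, J}⁺: J→K adds K; AK→BLM adds B, L, M → {A, B, J, K, L, M}.
{A, K}⁺: AK→BLM adds B, L, M; AKM→BJL adds J → {A, B, J, K, L, M}.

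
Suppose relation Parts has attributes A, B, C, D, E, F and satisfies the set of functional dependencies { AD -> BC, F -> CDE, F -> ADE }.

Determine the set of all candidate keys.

Attribute F never appears on the right-hand side of any dependency, so F must belong to every candidate key.
{F}⁺ = {A, B, C, D, E, F}, which is all of the schema, so {F} is the only candidate key.

{F}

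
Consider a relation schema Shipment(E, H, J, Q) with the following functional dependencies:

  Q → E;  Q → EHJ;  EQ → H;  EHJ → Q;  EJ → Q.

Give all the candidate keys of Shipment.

{Q}⁺: Q→E adds E; Q→EHJ adds H, J → {E, H, J, Q}.
{E, J}⁺: EJ→Q adds Q; Q→EHJ adds H → {E, H, J, Q}. Minimal: {J}⁺ = {J}; {E}⁺ = {E} — none reach the full schema.
Any other superkey contains one of these as a subset, so there are no further candidate keys.

Q; EJ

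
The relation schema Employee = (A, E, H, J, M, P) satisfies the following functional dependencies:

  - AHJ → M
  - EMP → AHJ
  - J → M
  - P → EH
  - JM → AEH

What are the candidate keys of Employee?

{J, P}, {M, P}

Attribute P never appears on the right-hand side of any dependency, so P must belong to every candidate key.
{P}⁺ = {E, H, P}, which is not all of the schema, so we must add further attributes.
{J, P}⁺: J→M adds M; P→EH adds E, H; JM→AEH adds A → {A, E, H, J, M, P}. Minimal: {P}⁺ = {E, H, P}; {J}⁺ = {A, E, H, J, M} — none reach the full schema.
{M, P}⁺: P→EH adds E, H; EMP→AHJ adds A, J → {A, E, H, J, M, P}. Minimal: {P}⁺ = {E, H, P}; {M}⁺ = {M} — none reach the full schema.
Any other superkey contains one of these as a subset, so there are no further candidate keys.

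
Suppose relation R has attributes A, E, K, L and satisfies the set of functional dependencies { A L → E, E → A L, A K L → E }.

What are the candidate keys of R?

Attribute K never appears on the right-hand side of any dependency, so K must belong to every candidate key.
{K}⁺ = {K}, which is not all of the schema, so we must add further attributes.
{E, K}⁺: E→AL adds A, L → {A, E, K, L}. Minimal: {K}⁺ = {K}; {E}⁺ = {A, E, L} — none reach the full schema.
{A, K, L}⁺: AL→E adds E → {A, E, K, L}. Minimal: {K, L}⁺ = {K, L}; {A, L}⁺ = {A, E, L}; {A, K}⁺ = {A, K} — none reach the full schema.

{E, K}; {A, K, L}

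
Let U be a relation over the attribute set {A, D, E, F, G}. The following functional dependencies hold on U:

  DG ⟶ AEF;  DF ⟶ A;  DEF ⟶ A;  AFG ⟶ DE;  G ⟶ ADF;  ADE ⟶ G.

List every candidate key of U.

{G}⁺: G→ADF adds A, D, F; DG→AEF adds E → {A, D, E, F, G}.
{A, D, E}⁺: ADE→G adds G; DG→AEF adds F → {A, D, E, F, G}.
{D, E, F}⁺: DF→A adds A; ADE→G adds G → {A, D, E, F, G}.
Any other superkey contains one of these as a subset, so there are no further candidate keys.

G, ADE, DEF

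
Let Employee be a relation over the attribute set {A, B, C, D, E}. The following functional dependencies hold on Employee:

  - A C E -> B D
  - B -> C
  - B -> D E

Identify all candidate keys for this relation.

Attribute A never appears on the right-hand side of any dependency, so A must belong to every candidate key.
{A}⁺ = {A}, which is not all of the schema, so we must add further attributes.
{A, B}⁺: B→C adds C; B→DE adds D, E → {A, B, C, D, E}. Minimal: {B}⁺ = {B, C, D, E}; {A}⁺ = {A} — none reach the full schema.
{A, C, E}⁺: ACE→BD adds B, D → {A, B, C, D, E}. Minimal: {C, E}⁺ = {C, E}; {A, E}⁺ = {A, E}; {A, C}⁺ = {A, C} — none reach the full schema.
Any other superkey contains one of these as a subset, so there are no further candidate keys.

{A, B}; {A, C, E}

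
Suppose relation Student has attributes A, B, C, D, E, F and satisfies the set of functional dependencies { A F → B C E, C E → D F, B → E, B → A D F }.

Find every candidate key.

{B}, {A, F}, {A, C, E}

{B}⁺: B→E adds E; B→ADF adds A, D, F; AF→BCE adds C → {A, B, C, D, E, F}.
{A, F}⁺: AF→BCE adds B, C, E; CE→DF adds D → {A, B, C, D, E, F}.
{A, C, E}⁺: CE→DF adds D, F; AF→BCE adds B → {A, B, C, D, E, F}.
Any other superkey contains one of these as a subset, so there are no further candidate keys.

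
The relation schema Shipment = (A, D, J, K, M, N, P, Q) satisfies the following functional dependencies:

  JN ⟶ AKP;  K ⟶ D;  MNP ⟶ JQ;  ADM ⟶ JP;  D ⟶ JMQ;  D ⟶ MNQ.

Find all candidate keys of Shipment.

{D}, {K}, {J, N}, {M, N, P}

{D}⁺: D→JMQ adds J, M, Q; D→MNQ adds N; JN→AKP adds A, K, P → {A, D, J, K, M, N, P, Q}.
{K}⁺: K→D adds D; D→JMQ adds J, M, Q; D→MNQ adds N; JN→AKP adds A, P → {A, D, J, K, M, N, P, Q}.
{J, N}⁺: JN→AKP adds A, K, P; K→D adds D; D→JMQ adds M, Q → {A, D, J, K, M, N, P, Q}. Minimal: {N}⁺ = {N}; {J}⁺ = {J} — none reach the full schema.
{M, N, P}⁺: MNP→JQ adds J, Q; JN→AKP adds A, K; K→D adds D → {A, D, J, K, M, N, P, Q}. Minimal: {N, P}⁺ = {N, P}; {M, P}⁺ = {M, P}; {M, N}⁺ = {M, N} — none reach the full schema.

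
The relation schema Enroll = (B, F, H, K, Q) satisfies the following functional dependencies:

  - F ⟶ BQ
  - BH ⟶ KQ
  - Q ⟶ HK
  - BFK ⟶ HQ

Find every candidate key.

F

Attribute F never appears on the right-hand side of any dependency, so F must belong to every candidate key.
{F}⁺ = {B, F, H, K, Q}, which is all of the schema, so {F} is the only candidate key.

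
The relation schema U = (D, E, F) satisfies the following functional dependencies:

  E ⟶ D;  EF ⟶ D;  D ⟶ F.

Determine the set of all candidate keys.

Attribute E never appears on the right-hand side of any dependency, so E must belong to every candidate key.
{E}⁺ = {D, E, F}, which is all of the schema, so {E} is the only candidate key.

E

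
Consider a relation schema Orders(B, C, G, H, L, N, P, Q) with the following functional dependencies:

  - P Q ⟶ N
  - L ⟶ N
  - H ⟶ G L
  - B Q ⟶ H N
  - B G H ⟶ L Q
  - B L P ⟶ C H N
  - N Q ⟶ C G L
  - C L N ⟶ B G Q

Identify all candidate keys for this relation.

Attribute P never appears on the right-hand side of any dependency, so P must belong to every candidate key.
{P}⁺ = {P}, which is not all of the schema, so we must add further attributes.
{P, Q}⁺: PQ→N adds N; NQ→CGL adds C, G, L; CLN→BGQ adds B; BQ→HN adds H → {B, C, G, H, L, N, P, Q}.
{B, H, P}⁺: H→GL adds G, L; BGH→LQ adds Q; BLP→CHN adds C, N → {B, C, G, H, L, N, P, Q}.
{B, L, P}⁺: L→N adds N; BLP→CHN adds C, H; CLN→BGQ adds G, Q → {B, C, G, H, L, N, P, Q}.
{C, H, P}⁺: H→GL adds G, L; L→N adds N; CLN→BGQ adds B, Q → {B, C, G, H, L, N, P, Q}.
{C, L, P}⁺: L→N adds N; CLN→BGQ adds B, G, Q; BQ→HN adds H → {B, C, G, H, L, N, P, Q}.

PQ, BHP, BLP, CHP, CLP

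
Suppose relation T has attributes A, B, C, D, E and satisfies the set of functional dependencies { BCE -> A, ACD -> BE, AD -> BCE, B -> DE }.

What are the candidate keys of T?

AB; AD; BC

{A, B}⁺: B→DE adds D, E; AD→BCE adds C → {A, B, C, D, E}. Minimal: {B}⁺ = {B, D, E}; {A}⁺ = {A} — none reach the full schema.
{A, D}⁺: AD→BCE adds B, C, E → {A, B, C, D, E}. Minimal: {D}⁺ = {D}; {A}⁺ = {A} — none reach the full schema.
{B, C}⁺: B→DE adds D, E; BCE→A adds A → {A, B, C, D, E}. Minimal: {C}⁺ = {C}; {B}⁺ = {B, D, E} — none reach the full schema.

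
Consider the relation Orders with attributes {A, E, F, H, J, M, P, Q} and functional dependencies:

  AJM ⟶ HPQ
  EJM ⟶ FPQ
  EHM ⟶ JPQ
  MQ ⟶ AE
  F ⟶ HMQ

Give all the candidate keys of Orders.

{F}; {A, J, M}; {E, H, M}; {E, J, M}; {H, M, Q}; {J, M, Q}

{F}⁺: F→HMQ adds H, M, Q; MQ→AE adds A, E; EHM→JPQ adds J, P → {A, E, F, H, J, M, P, Q}.
{A, J, M}⁺: AJM→HPQ adds H, P, Q; MQ→AE adds E; EJM→FPQ adds F → {A, E, F, H, J, M, P, Q}. Minimal: {J, M}⁺ = {J, M}; {A, M}⁺ = {A, M}; {A, J}⁺ = {A, J} — none reach the full schema.
{E, H, M}⁺: EHM→JPQ adds J, P, Q; MQ→AE adds A; EJM→FPQ adds F → {A, E, F, H, J, M, P, Q}. Minimal: {H, M}⁺ = {H, M}; {E, M}⁺ = {E, M}; {E, H}⁺ = {E, H} — none reach the full schema.
{E, J, M}⁺: EJM→FPQ adds F, P, Q; MQ→AE adds A; F→HMQ adds H → {A, E, F, H, J, M, P, Q}. Minimal: {J, M}⁺ = {J, M}; {E, M}⁺ = {E, M}; {E, J}⁺ = {E, J} — none reach the full schema.
{H, M, Q}⁺: MQ→AE adds A, E; EHM→JPQ adds J, P; EJM→FPQ adds F → {A, E, F, H, J, M, P, Q}. Minimal: {M, Q}⁺ = {A, E, M, Q}; {H, Q}⁺ = {H, Q}; {H, M}⁺ = {H, M} — none reach the full schema.
{J, M, Q}⁺: MQ→AE adds A, E; AJM→HPQ adds H, P; EJM→FPQ adds F → {A, E, F, H, J, M, P, Q}. Minimal: {M, Q}⁺ = {A, E, M, Q}; {J, Q}⁺ = {J, Q}; {J, M}⁺ = {J, M} — none reach the full schema.
Any other superkey contains one of these as a subset, so there are no further candidate keys.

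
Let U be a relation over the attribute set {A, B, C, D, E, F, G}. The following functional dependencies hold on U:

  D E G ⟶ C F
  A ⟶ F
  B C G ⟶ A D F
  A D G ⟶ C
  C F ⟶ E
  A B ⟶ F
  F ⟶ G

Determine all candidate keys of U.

{A, B, C}, {A, B, D}, {B, C, F}, {B, C, G}, {B, D, E, F}, {B, D, E, G}

Attribute B never appears on the right-hand side of any dependency, so B must belong to every candidate key.
{B}⁺ = {B}, which is not all of the schema, so we must add further attributes.
{A, B, C}⁺: A→F adds F; CF→E adds E; F→G adds G; BCG→ADF adds D → {A, B, C, D, E, F, G}. Minimal: {B, C}⁺ = {B, C}; {A, C}⁺ = {A, C, E, F, G}; {A, B}⁺ = {A, B, F, G} — none reach the full schema.
{A, B, D}⁺: A→F adds F; F→G adds G; ADG→C adds C; CF→E adds E → {A, B, C, D, E, F, G}. Minimal: {B, D}⁺ = {B, D}; {A, D}⁺ = {A, C, D, E, F, G}; {A, B}⁺ = {A, B, F, G} — none reach the full schema.
{B, C, F}⁺: CF→E adds E; F→G adds G; BCG→ADF adds A, D → {A, B, C, D, E, F, G}. Minimal: {C, F}⁺ = {C, E, F, G}; {B, F}⁺ = {B, F, G}; {B, C}⁺ = {B, C} — none reach the full schema.
{B, C, G}⁺: BCG→ADF adds A, D, F; CF→E adds E → {A, B, C, D, E, F, G}. Minimal: {C, G}⁺ = {C, G}; {B, G}⁺ = {B, G}; {B, C}⁺ = {B, C} — none reach the full schema.
{B, D, E, F}⁺: F→G adds G; DEG→CF adds C; BCG→ADF adds A → {A, B, C, D, E, F, G}. Minimal: {D, E, F}⁺ = {C, D, E, F, G}; {B, E, F}⁺ = {B, E, F, G}; {B, D, F}⁺ = {B, D, F, G}; … — none reach the full schema.
{B, D, E, G}⁺: DEG→CF adds C, F; BCG→ADF adds A → {A, B, C, D, E, F, G}. Minimal: {D, E, G}⁺ = {C, D, E, F, G}; {B, E, G}⁺ = {B, E, G}; {B, D, G}⁺ = {B, D, G}; … — none reach the full schema.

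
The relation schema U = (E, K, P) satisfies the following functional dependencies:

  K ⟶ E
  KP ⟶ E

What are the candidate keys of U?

(K, P)

Attributes K, P never appear on any right-hand side, so every candidate key must contain {K, P}.
{K, P}⁺ = {E, K, P}, which is all of the schema, so {K, P} is the only candidate key.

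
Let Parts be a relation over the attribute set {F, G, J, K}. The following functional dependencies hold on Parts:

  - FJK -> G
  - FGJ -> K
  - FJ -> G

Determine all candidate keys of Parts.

Attributes F, J never appear on any right-hand side, so every candidate key must contain {F, J}.
{F, J}⁺ = {F, G, J, K}, which is all of the schema, so {F, J} is the only candidate key.

{F, J}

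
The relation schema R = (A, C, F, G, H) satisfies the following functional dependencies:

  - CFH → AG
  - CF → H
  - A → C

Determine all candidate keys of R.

(A, F); (C, F)

Attribute F never appears on the right-hand side of any dependency, so F must belong to every candidate key.
{F}⁺ = {F}, which is not all of the schema, so we must add further attributes.
{A, F}⁺: A→C adds C; CF→H adds H; CFH→AG adds G → {A, C, F, G, H}.
{C, F}⁺: CF→H adds H; CFH→AG adds A, G → {A, C, F, G, H}.
Any other superkey contains one of these as a subset, so there are no further candidate keys.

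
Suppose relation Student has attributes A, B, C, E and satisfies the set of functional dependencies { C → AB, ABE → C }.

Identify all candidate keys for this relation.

{C, E}, {A, B, E}

Attribute E never appears on the right-hand side of any dependency, so E must belong to every candidate key.
{E}⁺ = {E}, which is not all of the schema, so we must add further attributes.
{C, E}⁺: C→AB adds A, B → {A, B, C, E}.
{A, B, E}⁺: ABE→C adds C → {A, B, C, E}.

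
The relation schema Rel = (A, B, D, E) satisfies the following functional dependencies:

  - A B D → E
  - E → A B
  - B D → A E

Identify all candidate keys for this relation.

(B, D), (D, E)

Attribute D never appears on the right-hand side of any dependency, so D must belong to every candidate key.
{D}⁺ = {D}, which is not all of the schema, so we must add further attributes.
{B, D}⁺: BD→AE adds A, E → {A, B, D, E}.
{D, E}⁺: E→AB adds A, B → {A, B, D, E}.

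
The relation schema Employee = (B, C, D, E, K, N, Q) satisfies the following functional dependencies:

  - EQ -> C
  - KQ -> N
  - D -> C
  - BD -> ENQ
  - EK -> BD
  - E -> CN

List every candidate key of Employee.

Attribute K never appears on the right-hand side of any dependency, so K must belong to every candidate key.
{K}⁺ = {K}, which is not all of the schema, so we must add further attributes.
{E, K}⁺: EK→BD adds B, D; E→CN adds C, N; BD→ENQ adds Q → {B, C, D, E, K, N, Q}. Minimal: {K}⁺ = {K}; {E}⁺ = {C, E, N} — none reach the full schema.
{B, D, K}⁺: D→C adds C; BD→ENQ adds E, N, Q → {B, C, D, E, K, N, Q}. Minimal: {D, K}⁺ = {C, D, K}; {B, K}⁺ = {B, K}; {B, D}⁺ = {B, C, D, E, N, Q} — none reach the full schema.

EK, BDK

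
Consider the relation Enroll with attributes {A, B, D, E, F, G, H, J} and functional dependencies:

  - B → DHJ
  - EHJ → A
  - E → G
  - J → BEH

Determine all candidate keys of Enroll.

Attribute F never appears on the right-hand side of any dependency, so F must belong to every candidate key.
{F}⁺ = {F}, which is not all of the schema, so we must add further attributes.
{B, F}⁺: B→DHJ adds D, H, J; J→BEH adds E; EHJ→A adds A; E→G adds G → {A, B, D, E, F, G, H, J}.
{F, J}⁺: J→BEH adds B, E, H; B→DHJ adds D; EHJ→A adds A; E→G adds G → {A, B, D, E, F, G, H, J}.

BF, FJ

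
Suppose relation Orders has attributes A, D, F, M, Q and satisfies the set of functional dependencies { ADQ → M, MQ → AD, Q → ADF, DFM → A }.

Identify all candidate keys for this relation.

(Q)

Attribute Q never appears on the right-hand side of any dependency, so Q must belong to every candidate key.
{Q}⁺ = {A, D, F, M, Q}, which is all of the schema, so {Q} is the only candidate key.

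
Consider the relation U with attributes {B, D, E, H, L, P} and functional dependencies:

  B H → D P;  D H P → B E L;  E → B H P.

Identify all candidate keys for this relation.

{E}⁺: E→BHP adds B, H, P; BH→DP adds D; DHP→BEL adds L → {B, D, E, H, L, P}.
{B, H}⁺: BH→DP adds D, P; DHP→BEL adds E, L → {B, D, E, H, L, P}.
{D, H, P}⁺: DHP→BEL adds B, E, L → {B, D, E, H, L, P}.
Any other superkey contains one of these as a subset, so there are no further candidate keys.

E, BH, DHP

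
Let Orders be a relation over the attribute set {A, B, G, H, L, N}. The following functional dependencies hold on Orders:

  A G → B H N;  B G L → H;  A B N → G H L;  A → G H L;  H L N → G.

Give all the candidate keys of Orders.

{A}⁺: A→GHL adds G, H, L; AG→BHN adds B, N → {A, B, G, H, L, N}.
No other minimal superkey exists.

{A}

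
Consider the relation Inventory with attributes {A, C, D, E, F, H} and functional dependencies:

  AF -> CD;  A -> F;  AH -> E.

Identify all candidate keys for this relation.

Attributes A, H never appear on any right-hand side, so every candidate key must contain {A, H}.
{A, H}⁺ = {A, C, D, E, F, H}, which is all of the schema, so {A, H} is the only candidate key.

{A, H}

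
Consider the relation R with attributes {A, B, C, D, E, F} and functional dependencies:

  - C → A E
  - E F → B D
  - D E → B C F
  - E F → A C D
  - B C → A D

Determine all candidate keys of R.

BC, CD, CF, DE, EF

{B, C}⁺: C→AE adds A, E; BC→AD adds D; DE→BCF adds F → {A, B, C, D, E, F}.
{C, D}⁺: C→AE adds A, E; DE→BCF adds B, F → {A, B, C, D, E, F}.
{C, F}⁺: C→AE adds A, E; EF→BD adds B, D → {A, B, C, D, E, F}.
{D, E}⁺: DE→BCF adds B, C, F; EF→ACD adds A → {A, B, C, D, E, F}.
{E, F}⁺: EF→BD adds B, D; DE→BCF adds C; EF→ACD adds A → {A, B, C, D, E, F}.
Any other superkey contains one of these as a subset, so there are no further candidate keys.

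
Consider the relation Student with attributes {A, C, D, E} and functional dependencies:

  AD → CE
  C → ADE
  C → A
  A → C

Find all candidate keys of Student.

{A}; {C}

{A}⁺: A→C adds C; C→ADE adds D, E → {A, C, D, E}.
{C}⁺: C→ADE adds A, D, E → {A, C, D, E}.
Any other superkey contains one of these as a subset, so there are no further candidate keys.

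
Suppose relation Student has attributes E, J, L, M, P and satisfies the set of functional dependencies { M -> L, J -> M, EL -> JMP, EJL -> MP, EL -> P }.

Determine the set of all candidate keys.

{E, J}, {E, L}, {E, M}

Attribute E never appears on the right-hand side of any dependency, so E must belong to every candidate key.
{E}⁺ = {E}, which is not all of the schema, so we must add further attributes.
{E, J}⁺: J→M adds M; M→L adds L; EL→JMP adds P → {E, J, L, M, P}. Minimal: {J}⁺ = {J, L, M}; {E}⁺ = {E} — none reach the full schema.
{E, L}⁺: EL→JMP adds J, M, P → {E, J, L, M, P}. Minimal: {L}⁺ = {L}; {E}⁺ = {E} — none reach the full schema.
{E, M}⁺: M→L adds L; EL→JMP adds J, P → {E, J, L, M, P}. Minimal: {M}⁺ = {L, M}; {E}⁺ = {E} — none reach the full schema.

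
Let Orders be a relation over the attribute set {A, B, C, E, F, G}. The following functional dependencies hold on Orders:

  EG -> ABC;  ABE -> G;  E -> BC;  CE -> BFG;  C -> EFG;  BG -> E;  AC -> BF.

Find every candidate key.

{C}, {E}, {B, G}

{C}⁺: C→EFG adds E, F, G; EG→ABC adds A, B → {A, B, C, E, F, G}.
{E}⁺: E→BC adds B, C; CE→BFG adds F, G; EG→ABC adds A → {A, B, C, E, F, G}.
{B, G}⁺: BG→E adds E; EG→ABC adds A, C; CE→BFG adds F → {A, B, C, E, F, G}.
Any other superkey contains one of these as a subset, so there are no further candidate keys.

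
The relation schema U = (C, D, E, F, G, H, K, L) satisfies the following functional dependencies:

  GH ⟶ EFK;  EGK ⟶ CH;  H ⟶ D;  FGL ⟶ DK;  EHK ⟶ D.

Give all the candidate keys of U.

{G, H, L}⁺: GH→EFK adds E, F, K; EGK→CH adds C; H→D adds D → {C, D, E, F, G, H, K, L}. Minimal: {H, L}⁺ = {D, H, L}; {G, L}⁺ = {G, L}; {G, H}⁺ = {C, D, E, F, G, H, K} — none reach the full schema.
{E, F, G, L}⁺: FGL→DK adds D, K; EGK→CH adds C, H → {C, D, E, F, G, H, K, L}. Minimal: {F, G, L}⁺ = {D, F, G, K, L}; {E, G, L}⁺ = {E, G, L}; {E, F, L}⁺ = {E, F, L}; … — none reach the full schema.
{E, G, K, L}⁺: EGK→CH adds C, H; H→D adds D; GH→EFK adds F → {C, D, E, F, G, H, K, L}. Minimal: {G, K, L}⁺ = {G, K, L}; {E, K, L}⁺ = {E, K, L}; {E, G, L}⁺ = {E, G, L}; … — none reach the full schema.

GHL; EFGL; EGKL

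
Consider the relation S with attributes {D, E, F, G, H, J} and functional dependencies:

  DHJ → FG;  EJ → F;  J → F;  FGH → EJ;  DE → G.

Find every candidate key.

DHJ, DEFH, DFGH

{D, H, J}⁺: DHJ→FG adds F, G; FGH→EJ adds E → {D, E, F, G, H, J}. Minimal: {H, J}⁺ = {F, H, J}; {D, J}⁺ = {D, F, J}; {D, H}⁺ = {D, H} — none reach the full schema.
{D, E, F, H}⁺: DE→G adds G; FGH→EJ adds J → {D, E, F, G, H, J}. Minimal: {E, F, H}⁺ = {E, F, H}; {D, F, H}⁺ = {D, F, H}; {D, E, H}⁺ = {D, E, G, H}; … — none reach the full schema.
{D, F, G, H}⁺: FGH→EJ adds E, J → {D, E, F, G, H, J}. Minimal: {F, G, H}⁺ = {E, F, G, H, J}; {D, G, H}⁺ = {D, G, H}; {D, F, H}⁺ = {D, F, H}; … — none reach the full schema.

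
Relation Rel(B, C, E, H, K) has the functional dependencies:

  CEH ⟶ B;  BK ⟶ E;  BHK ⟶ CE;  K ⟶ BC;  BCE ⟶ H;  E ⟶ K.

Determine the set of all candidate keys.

{E}; {K}

{E}⁺: E→K adds K; K→BC adds B, C; BCE→H adds H → {B, C, E, H, K}.
{K}⁺: K→BC adds B, C; BK→E adds E; BCE→H adds H → {B, C, E, H, K}.
Any other superkey contains one of these as a subset, so there are no further candidate keys.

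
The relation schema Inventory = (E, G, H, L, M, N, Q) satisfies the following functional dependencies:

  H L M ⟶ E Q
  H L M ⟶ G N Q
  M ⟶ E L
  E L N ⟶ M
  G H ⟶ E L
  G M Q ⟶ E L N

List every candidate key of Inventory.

{H, M}⁺: M→EL adds E, L; HLM→EQ adds Q; HLM→GNQ adds G, N → {E, G, H, L, M, N, Q}. Minimal: {M}⁺ = {E, L, M}; {H}⁺ = {H} — none reach the full schema.
{G, H, N}⁺: GH→EL adds E, L; ELN→M adds M; HLM→EQ adds Q → {E, G, H, L, M, N, Q}. Minimal: {H, N}⁺ = {H, N}; {G, N}⁺ = {G, N}; {G, H}⁺ = {E, G, H, L} — none reach the full schema.
{E, H, L, N}⁺: ELN→M adds M; HLM→EQ adds Q; HLM→GNQ adds G → {E, G, H, L, M, N, Q}. Minimal: {H, L, N}⁺ = {H, L, N}; {E, L, N}⁺ = {E, L, M, N}; {E, H, N}⁺ = {E, H, N}; … — none reach the full schema.
Any other superkey contains one of these as a subset, so there are no further candidate keys.

HM, GHN, EHLN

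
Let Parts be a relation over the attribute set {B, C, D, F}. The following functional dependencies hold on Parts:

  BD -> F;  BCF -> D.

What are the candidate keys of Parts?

BCD, BCF

Attributes B, C never appear on any right-hand side, so every candidate key must contain {B, C}.
{B, C}⁺ = {B, C}, which is not all of the schema, so we must add further attributes.
{B, C, D}⁺: BD→F adds F → {B, C, D, F}. Minimal: {C, D}⁺ = {C, D}; {B, D}⁺ = {B, D, F}; {B, C}⁺ = {B, C} — none reach the full schema.
{B, C, F}⁺: BCF→D adds D → {B, C, D, F}. Minimal: {C, F}⁺ = {C, F}; {B, F}⁺ = {B, F}; {B, C}⁺ = {B, C} — none reach the full schema.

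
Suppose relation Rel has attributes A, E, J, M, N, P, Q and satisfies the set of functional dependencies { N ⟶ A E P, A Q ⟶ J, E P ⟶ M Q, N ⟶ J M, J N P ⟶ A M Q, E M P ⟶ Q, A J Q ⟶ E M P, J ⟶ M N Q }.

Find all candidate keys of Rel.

{J}, {N}, {A, Q}, {A, E, P}

{J}⁺: J→MNQ adds M, N, Q; N→AEP adds A, E, P → {A, E, J, M, N, P, Q}.
{N}⁺: N→AEP adds A, E, P; EP→MQ adds M, Q; N→JM adds J → {A, E, J, M, N, P, Q}.
{A, Q}⁺: AQ→J adds J; AJQ→EMP adds E, M, P; J→MNQ adds N → {A, E, J, M, N, P, Q}. Minimal: {Q}⁺ = {Q}; {A}⁺ = {A} — none reach the full schema.
{A, E, P}⁺: EP→MQ adds M, Q; AQ→J adds J; J→MNQ adds N → {A, E, J, M, N, P, Q}. Minimal: {E, P}⁺ = {E, M, P, Q}; {A, P}⁺ = {A, P}; {A, E}⁺ = {A, E} — none reach the full schema.
Any other superkey contains one of these as a subset, so there are no further candidate keys.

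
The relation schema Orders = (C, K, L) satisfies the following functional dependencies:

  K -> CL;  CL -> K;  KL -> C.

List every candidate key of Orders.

{K}⁺: K→CL adds C, L → {C, K, L}.
{C, L}⁺: CL→K adds K → {C, K, L}.
Any other superkey contains one of these as a subset, so there are no further candidate keys.

{K}, {C, L}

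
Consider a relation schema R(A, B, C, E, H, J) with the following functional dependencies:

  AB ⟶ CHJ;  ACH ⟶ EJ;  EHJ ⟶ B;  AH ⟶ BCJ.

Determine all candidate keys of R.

{A, B}, {A, H}

{A, B}⁺: AB→CHJ adds C, H, J; ACH→EJ adds E → {A, B, C, E, H, J}. Minimal: {B}⁺ = {B}; {A}⁺ = {A} — none reach the full schema.
{A, H}⁺: AH→BCJ adds B, C, J; ACH→EJ adds E → {A, B, C, E, H, J}. Minimal: {H}⁺ = {H}; {A}⁺ = {A} — none reach the full schema.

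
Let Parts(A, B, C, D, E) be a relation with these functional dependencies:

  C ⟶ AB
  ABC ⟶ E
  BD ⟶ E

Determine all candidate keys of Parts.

Attributes C, D never appear on any right-hand side, so every candidate key must contain {C, D}.
{C, D}⁺ = {A, B, C, D, E}, which is all of the schema, so {C, D} is the only candidate key.

{C, D}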